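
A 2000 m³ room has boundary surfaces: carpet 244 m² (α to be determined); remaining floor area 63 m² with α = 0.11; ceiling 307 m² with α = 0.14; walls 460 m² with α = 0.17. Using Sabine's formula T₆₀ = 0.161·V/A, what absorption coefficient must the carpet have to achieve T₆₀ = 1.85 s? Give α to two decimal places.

0.19

Required total absorption A = 0.161·2000/1.85 = 174.05 m².
Absorption from the other surfaces = 63·0.11 + 307·0.14 + 460·0.17 = 128.11 m², so the carpet must supply 45.94 m² over 244 m².
α = 45.94/244 = 0.188.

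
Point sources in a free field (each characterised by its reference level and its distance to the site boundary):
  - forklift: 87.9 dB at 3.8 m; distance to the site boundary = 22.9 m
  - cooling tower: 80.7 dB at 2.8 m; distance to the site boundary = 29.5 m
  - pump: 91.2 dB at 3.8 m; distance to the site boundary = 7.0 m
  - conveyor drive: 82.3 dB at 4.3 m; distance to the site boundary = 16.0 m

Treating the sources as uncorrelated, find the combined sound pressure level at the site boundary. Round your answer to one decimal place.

First find each source's level at the receiver (point-source: −20·log₁₀(r/r_ref)), then combine on an intensity basis.
forklift: 87.9 − 20·log₁₀(22.9/3.8) = 87.9 − 15.60 = 72.30 dB.
cooling tower: 80.7 − 20·log₁₀(29.5/2.8) = 80.7 − 20.45 = 60.25 dB.
pump: 91.2 − 20·log₁₀(7.0/3.8) = 91.2 − 5.31 = 85.89 dB.
conveyor drive: 82.3 − 20·log₁₀(16.0/4.3) = 82.3 − 11.41 = 70.89 dB.
Σ 10^(L/10) = 4.188e+08 → L_total = 10·log₁₀(4.188e+08) = 86.22 dB.

86.2 dB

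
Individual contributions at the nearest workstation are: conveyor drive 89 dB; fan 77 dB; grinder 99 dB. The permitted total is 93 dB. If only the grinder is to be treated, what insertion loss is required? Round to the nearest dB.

8 dB

Everything except the grinder sums to 10^(89/10) + 10^(77/10) = 8.444e+08 in linear terms, 89.27 dB.
To meet 93 dB overall, the treated grinder may contribute at most 10^(93/10) − 8.444e+08 = 1.151e+09, i.e. 90.61 dB.
So the grinder must be reduced from 99 to 90.61 dB: IL = 8.39 dB.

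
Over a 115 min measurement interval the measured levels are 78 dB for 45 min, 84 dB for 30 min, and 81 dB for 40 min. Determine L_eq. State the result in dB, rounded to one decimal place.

Weight each interval's intensity by its duration and average over T = 115 min:
Σ tᵢ·10^(Lᵢ/10) = 45·10^(78/10) + 30·10^(84/10) + 40·10^(81/10) = 1.541e+10.
L_eq = 10·log₁₀(1.541e+10/115) = 81.27 dB.

81.3 dB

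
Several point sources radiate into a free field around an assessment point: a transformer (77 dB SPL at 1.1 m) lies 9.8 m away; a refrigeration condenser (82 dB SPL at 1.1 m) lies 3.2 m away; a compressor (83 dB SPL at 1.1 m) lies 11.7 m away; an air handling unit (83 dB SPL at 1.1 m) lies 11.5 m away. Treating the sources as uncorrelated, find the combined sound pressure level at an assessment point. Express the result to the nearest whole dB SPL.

74 dB SPL

Propagate each source to the receiver with L = L_ref − 20·log₁₀(r/r_ref), then add intensities.
transformer: 77 − 20·log₁₀(9.8/1.1) = 77 − 19.00 = 58.00 dB SPL.
refrigeration condenser: 82 − 20·log₁₀(3.2/1.1) = 82 − 9.28 = 72.72 dB SPL.
compressor: 83 − 20·log₁₀(11.7/1.1) = 83 − 20.54 = 62.46 dB SPL.
air handling unit: 83 − 20·log₁₀(11.5/1.1) = 83 − 20.39 = 62.61 dB SPL.
Σ 10^(L/10) = 2.295e+07 → L_total = 10·log₁₀(2.295e+07) = 73.61 dB SPL.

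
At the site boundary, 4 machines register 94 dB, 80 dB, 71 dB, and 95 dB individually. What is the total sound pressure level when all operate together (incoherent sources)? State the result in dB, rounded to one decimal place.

Incoherent sources combine by intensity addition: L_total = 10·log₁₀(Σ 10^(L_i/10)).
Σ 10^(L/10) = 10^(94/10) + 10^(80/10) + 10^(71/10) + 10^(95/10) = 5.787e+09.
L_total = 10·log₁₀(5.787e+09) = 97.62 dB.

97.6 dB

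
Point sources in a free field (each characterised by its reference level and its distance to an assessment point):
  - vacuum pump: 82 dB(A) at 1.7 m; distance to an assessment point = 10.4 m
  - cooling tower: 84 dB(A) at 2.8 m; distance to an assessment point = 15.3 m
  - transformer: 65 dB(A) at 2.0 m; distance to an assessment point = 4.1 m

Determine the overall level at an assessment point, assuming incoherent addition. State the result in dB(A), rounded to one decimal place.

71.3 dB(A)

First find each source's level at the receiver (point-source: −20·log₁₀(r/r_ref)), then combine on an intensity basis.
vacuum pump: 82 − 20·log₁₀(10.4/1.7) = 82 − 15.73 = 66.27 dB(A).
cooling tower: 84 − 20·log₁₀(15.3/2.8) = 84 − 14.75 = 69.25 dB(A).
transformer: 65 − 20·log₁₀(4.1/2.0) = 65 − 6.24 = 58.76 dB(A).
Σ 10^(L/10) = 1.340e+07 → L_total = 10·log₁₀(1.340e+07) = 71.27 dB(A).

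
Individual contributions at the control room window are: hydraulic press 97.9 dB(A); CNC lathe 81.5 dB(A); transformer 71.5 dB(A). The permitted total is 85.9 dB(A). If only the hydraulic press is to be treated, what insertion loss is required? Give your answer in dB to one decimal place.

14.2 dB

The untreated sources together contribute 10^(81.5/10) + 10^(71.5/10) = 1.554e+08, i.e. 81.91 dB(A).
To meet 85.9 dB(A) overall, the treated hydraulic press may contribute at most 10^(85.9/10) − 1.554e+08 = 2.337e+08, i.e. 83.69 dB(A).
Required insertion loss = 97.9 − 83.69 = 14.21 dB.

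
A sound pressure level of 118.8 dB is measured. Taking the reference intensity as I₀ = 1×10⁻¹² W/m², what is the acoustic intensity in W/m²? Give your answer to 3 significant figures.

I/I₀ = 10^(118.8/10) = 7.586e+11, so I = 7.586e+11 × 10⁻¹² W/m².

0.759 W/m²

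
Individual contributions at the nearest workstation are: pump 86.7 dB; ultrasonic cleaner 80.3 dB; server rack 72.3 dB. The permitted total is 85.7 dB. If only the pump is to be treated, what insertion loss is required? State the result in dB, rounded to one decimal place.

2.8 dB

The untreated sources together contribute 10^(80.3/10) + 10^(72.3/10) = 1.241e+08, i.e. 80.94 dB.
To meet 85.7 dB overall, the treated pump may contribute at most 10^(85.7/10) − 1.241e+08 = 2.474e+08, i.e. 83.93 dB.
So the pump must be reduced from 86.7 to 83.93 dB: IL = 2.77 dB.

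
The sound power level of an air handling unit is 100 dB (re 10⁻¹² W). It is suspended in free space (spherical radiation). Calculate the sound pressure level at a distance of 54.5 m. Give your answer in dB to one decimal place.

54.3 dB

Free-field spherical radiation: L_p = L_w − 10·log₁₀(4π·r²), r = 54.5 m.
4π·r² = 3.733e+04 m², 10·log₁₀ of that is 45.720 dB.
L_p = 100 − 45.720 = 54.28 dB.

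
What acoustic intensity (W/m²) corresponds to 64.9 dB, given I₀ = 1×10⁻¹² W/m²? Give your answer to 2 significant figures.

L = 10·log₁₀(I/I₀) ⇒ I = I₀·10^(L/10) = 10⁻¹² × 10^6.49.

3.1e-06 W/m²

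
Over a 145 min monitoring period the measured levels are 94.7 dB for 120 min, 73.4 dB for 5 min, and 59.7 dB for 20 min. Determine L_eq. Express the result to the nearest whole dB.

94 dB

Weight each interval's intensity by its duration and average over T = 145 min:
Σ tᵢ·10^(Lᵢ/10) = 120·10^(94.7/10) + 5·10^(73.4/10) + 20·10^(59.7/10) = 3.543e+11.
L_eq = 10·log₁₀(3.543e+11/145) = 93.88 dB.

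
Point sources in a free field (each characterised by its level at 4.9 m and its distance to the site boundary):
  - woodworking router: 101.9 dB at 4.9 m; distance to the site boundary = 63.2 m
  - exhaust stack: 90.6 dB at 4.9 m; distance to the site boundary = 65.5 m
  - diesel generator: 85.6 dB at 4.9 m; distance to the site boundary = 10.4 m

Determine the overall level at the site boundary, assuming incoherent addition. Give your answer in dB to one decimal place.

82.6 dB

Apply inverse-square spreading to bring every level to the receiver, then sum 10^(L/10).
woodworking router: 101.9 − 20·log₁₀(63.2/4.9) = 101.9 − 22.21 = 79.69 dB.
exhaust stack: 90.6 − 20·log₁₀(65.5/4.9) = 90.6 − 22.52 = 68.08 dB.
diesel generator: 85.6 − 20·log₁₀(10.4/4.9) = 85.6 − 6.54 = 79.06 dB.
Σ 10^(L/10) = 1.801e+08 → L_total = 10·log₁₀(1.801e+08) = 82.56 dB.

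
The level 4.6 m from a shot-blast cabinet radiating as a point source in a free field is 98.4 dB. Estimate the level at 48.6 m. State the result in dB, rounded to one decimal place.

For a point source, L₂ = L₁ − 20·log₁₀(r₂/r₁).
L₂ = 98.4 − 20·log₁₀(48.6/4.6) = 98.4 − 20.478 = 77.92 dB.

77.9 dB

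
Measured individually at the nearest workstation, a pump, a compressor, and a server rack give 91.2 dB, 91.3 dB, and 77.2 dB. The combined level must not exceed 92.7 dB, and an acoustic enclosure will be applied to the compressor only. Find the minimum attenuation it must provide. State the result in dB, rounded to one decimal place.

4.4 dB

Fixed contribution from the other sources: Σ 10^(L/10) = 10^(91.2/10) + 10^(77.2/10) = 1.371e+09 (91.37 dB).
The limit corresponds to 10^(92.7/10) = 1.862e+09; subtracting the fixed part leaves 4.913e+08 for the compressor, i.e. 86.91 dB.
So the compressor must be reduced from 91.3 to 86.91 dB: IL = 4.39 dB.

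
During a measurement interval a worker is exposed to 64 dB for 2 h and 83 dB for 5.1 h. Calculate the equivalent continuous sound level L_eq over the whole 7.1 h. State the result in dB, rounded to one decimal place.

L_eq = 10·log₁₀[(1/T)·Σ tᵢ·10^(Lᵢ/10)] with T = 7.1 h.
Σ tᵢ·10^(Lᵢ/10) = 2·10^(64/10) + 5.1·10^(83/10) = 1.023e+09.
L_eq = 10·log₁₀(1.023e+09/7.1) = 81.58 dB.

81.6 dB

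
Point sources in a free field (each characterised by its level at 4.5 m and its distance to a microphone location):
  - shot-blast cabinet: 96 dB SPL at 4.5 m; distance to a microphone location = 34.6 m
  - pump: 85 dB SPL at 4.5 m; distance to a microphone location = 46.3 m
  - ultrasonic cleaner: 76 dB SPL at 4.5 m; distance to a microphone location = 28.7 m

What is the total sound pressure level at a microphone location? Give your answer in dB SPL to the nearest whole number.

79 dB SPL

Apply inverse-square spreading to bring every level to the receiver, then sum 10^(L/10).
shot-blast cabinet: 96 − 20·log₁₀(34.6/4.5) = 96 − 17.72 = 78.28 dB SPL.
pump: 85 − 20·log₁₀(46.3/4.5) = 85 − 20.25 = 64.75 dB SPL.
ultrasonic cleaner: 76 − 20·log₁₀(28.7/4.5) = 76 − 16.09 = 59.91 dB SPL.
Σ 10^(L/10) = 7.131e+07 → L_total = 10·log₁₀(7.131e+07) = 78.53 dB SPL.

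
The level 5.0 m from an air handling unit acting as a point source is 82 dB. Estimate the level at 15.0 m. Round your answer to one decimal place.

72.5 dB

For a point source, L₂ = L₁ − 20·log₁₀(r₂/r₁).
L₂ = 82 − 20·log₁₀(15.0/5.0) = 82 − 9.542 = 72.46 dB.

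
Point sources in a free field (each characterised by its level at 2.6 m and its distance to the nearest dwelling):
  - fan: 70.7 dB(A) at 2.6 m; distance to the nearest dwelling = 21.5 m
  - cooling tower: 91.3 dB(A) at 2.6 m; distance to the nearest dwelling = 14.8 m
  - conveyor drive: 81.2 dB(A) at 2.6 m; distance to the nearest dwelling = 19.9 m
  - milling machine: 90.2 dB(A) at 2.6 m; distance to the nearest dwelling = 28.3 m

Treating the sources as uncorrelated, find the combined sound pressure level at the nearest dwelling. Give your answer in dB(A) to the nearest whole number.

77 dB(A)

First find each source's level at the receiver (point-source: −20·log₁₀(r/r_ref)), then combine on an intensity basis.
fan: 70.7 − 20·log₁₀(21.5/2.6) = 70.7 − 18.35 = 52.35 dB(A).
cooling tower: 91.3 − 20·log₁₀(14.8/2.6) = 91.3 − 15.11 = 76.19 dB(A).
conveyor drive: 81.2 − 20·log₁₀(19.9/2.6) = 81.2 − 17.68 = 63.52 dB(A).
milling machine: 90.2 − 20·log₁₀(28.3/2.6) = 90.2 − 20.74 = 69.46 dB(A).
Σ 10^(L/10) = 5.289e+07 → L_total = 10·log₁₀(5.289e+07) = 77.23 dB(A).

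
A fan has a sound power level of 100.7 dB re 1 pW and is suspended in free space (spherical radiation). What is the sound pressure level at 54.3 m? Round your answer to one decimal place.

55.0 dB

The power spreads over a sphere of area 4π·r², so L_p = L_w − 10·log₁₀(4π·r²).
4π·r² = 3.705e+04 m², 10·log₁₀ of that is 45.688 dB.
L_p = 100.7 − 45.688 = 55.01 dB.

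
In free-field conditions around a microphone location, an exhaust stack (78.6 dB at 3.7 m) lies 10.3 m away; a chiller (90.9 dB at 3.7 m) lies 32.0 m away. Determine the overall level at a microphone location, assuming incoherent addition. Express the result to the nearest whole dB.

First find each source's level at the receiver (point-source: −20·log₁₀(r/r_ref)), then combine on an intensity basis.
exhaust stack: 78.6 − 20·log₁₀(10.3/3.7) = 78.6 − 8.89 = 69.71 dB.
chiller: 90.9 − 20·log₁₀(32.0/3.7) = 90.9 − 18.74 = 72.16 dB.
Σ 10^(L/10) = 2.580e+07 → L_total = 10·log₁₀(2.580e+07) = 74.12 dB.

74 dB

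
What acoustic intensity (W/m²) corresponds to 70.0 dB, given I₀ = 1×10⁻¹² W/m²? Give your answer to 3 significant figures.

1.00e-05 W/m²

I/I₀ = 10^(70.0/10) = 1e+07, so I = 1e+07 × 10⁻¹² W/m².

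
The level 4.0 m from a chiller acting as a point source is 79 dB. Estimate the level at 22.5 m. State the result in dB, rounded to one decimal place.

64.0 dB

Spherical spreading from a point source gives a 20·log₁₀(r₂/r₁) drop.
L₂ = 79 − 20·log₁₀(22.5/4.0) = 79 − 15.002 = 64.00 dB.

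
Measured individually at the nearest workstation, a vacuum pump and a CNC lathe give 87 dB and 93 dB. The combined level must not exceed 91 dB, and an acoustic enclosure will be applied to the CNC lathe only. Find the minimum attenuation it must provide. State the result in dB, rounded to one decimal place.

Everything except the CNC lathe sums to 10^(87/10) = 5.012e+08 in linear terms, 87.00 dB.
To meet 91 dB overall, the treated CNC lathe may contribute at most 10^(91/10) − 5.012e+08 = 7.577e+08, i.e. 88.80 dB.
Required insertion loss = 93 − 88.80 = 4.20 dB.

4.2 dB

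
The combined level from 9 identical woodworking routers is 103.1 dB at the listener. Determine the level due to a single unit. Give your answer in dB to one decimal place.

93.6 dB

9 equal contributions raise the level by 10·log₁₀ 9 = 9.542 dB, so each unit alone gives 103.1 − 9.542.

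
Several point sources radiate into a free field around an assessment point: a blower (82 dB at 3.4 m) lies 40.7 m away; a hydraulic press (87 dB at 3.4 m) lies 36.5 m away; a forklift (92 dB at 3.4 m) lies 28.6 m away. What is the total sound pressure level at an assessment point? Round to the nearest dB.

First find each source's level at the receiver (point-source: −20·log₁₀(r/r_ref)), then combine on an intensity basis.
blower: 82 − 20·log₁₀(40.7/3.4) = 82 − 21.56 = 60.44 dB.
hydraulic press: 87 − 20·log₁₀(36.5/3.4) = 87 − 20.62 = 66.38 dB.
forklift: 92 − 20·log₁₀(28.6/3.4) = 92 − 18.50 = 73.50 dB.
Σ 10^(L/10) = 2.785e+07 → L_total = 10·log₁₀(2.785e+07) = 74.45 dB.

74 dB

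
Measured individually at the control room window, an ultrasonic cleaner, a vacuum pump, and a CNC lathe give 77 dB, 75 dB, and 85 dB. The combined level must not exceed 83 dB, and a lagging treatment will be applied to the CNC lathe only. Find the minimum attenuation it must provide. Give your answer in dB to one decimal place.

4.3 dB

The untreated sources together contribute 10^(77/10) + 10^(75/10) = 8.174e+07, i.e. 79.12 dB.
To meet 83 dB overall, the treated CNC lathe may contribute at most 10^(83/10) − 8.174e+07 = 1.178e+08, i.e. 80.71 dB.
Required insertion loss = 85 − 80.71 = 4.29 dB.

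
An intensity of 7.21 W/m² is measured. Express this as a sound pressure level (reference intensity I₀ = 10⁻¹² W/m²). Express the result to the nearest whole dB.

129 dB

I/I₀ = 7.21/10⁻¹² = 7.21×10^12, and L = 10·log₁₀(I/I₀).
L = 10·(0.8579 + 12) = 128.58 dB.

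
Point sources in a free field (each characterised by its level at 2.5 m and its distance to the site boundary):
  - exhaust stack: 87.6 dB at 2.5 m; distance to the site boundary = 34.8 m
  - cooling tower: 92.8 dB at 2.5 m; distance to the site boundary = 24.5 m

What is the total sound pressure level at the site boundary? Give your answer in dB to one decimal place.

73.6 dB

Apply inverse-square spreading to bring every level to the receiver, then sum 10^(L/10).
exhaust stack: 87.6 − 20·log₁₀(34.8/2.5) = 87.6 − 22.87 = 64.73 dB.
cooling tower: 92.8 − 20·log₁₀(24.5/2.5) = 92.8 − 19.82 = 72.98 dB.
Σ 10^(L/10) = 2.281e+07 → L_total = 10·log₁₀(2.281e+07) = 73.58 dB.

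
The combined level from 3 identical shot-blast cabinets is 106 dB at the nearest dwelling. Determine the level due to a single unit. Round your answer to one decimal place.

Dividing the total intensity by 3 lowers the level by 10·log₁₀ 3 = 4.771 dB: L₁ = 106 − 4.771.

101.2 dB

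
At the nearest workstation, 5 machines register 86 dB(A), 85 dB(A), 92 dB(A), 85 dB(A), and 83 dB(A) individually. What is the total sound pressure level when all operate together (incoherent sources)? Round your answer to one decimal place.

94.5 dB(A)

For uncorrelated sources the intensities add, so convert each level to linear form, sum, and take 10·log₁₀ of the total.
Σ 10^(L/10) = 10^(86/10) + 10^(85/10) + 10^(92/10) + 10^(85/10) + 10^(83/10) = 2.815e+09.
L_total = 10·log₁₀(2.815e+09) = 94.49 dB(A).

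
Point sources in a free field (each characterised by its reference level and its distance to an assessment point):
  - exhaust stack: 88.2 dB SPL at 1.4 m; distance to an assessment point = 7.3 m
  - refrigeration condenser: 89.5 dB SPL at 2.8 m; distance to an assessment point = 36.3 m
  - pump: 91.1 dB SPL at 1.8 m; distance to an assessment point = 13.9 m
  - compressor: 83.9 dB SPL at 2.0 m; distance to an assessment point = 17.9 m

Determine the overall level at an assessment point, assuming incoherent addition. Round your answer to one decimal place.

77.3 dB SPL

Propagate each source to the receiver with L = L_ref − 20·log₁₀(r/r_ref), then add intensities.
exhaust stack: 88.2 − 20·log₁₀(7.3/1.4) = 88.2 − 14.34 = 73.86 dB SPL.
refrigeration condenser: 89.5 − 20·log₁₀(36.3/2.8) = 89.5 − 22.25 = 67.25 dB SPL.
pump: 91.1 − 20·log₁₀(13.9/1.8) = 91.1 − 17.75 = 73.35 dB SPL.
compressor: 83.9 − 20·log₁₀(17.9/2.0) = 83.9 − 19.04 = 64.86 dB SPL.
Σ 10^(L/10) = 5.427e+07 → L_total = 10·log₁₀(5.427e+07) = 77.35 dB SPL.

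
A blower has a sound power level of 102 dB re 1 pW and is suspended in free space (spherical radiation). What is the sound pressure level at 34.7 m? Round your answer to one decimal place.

L_p = L_w − 10·log₁₀(4π·r²) with r = 34.7 m.
4π·r² = 1.513e+04 m², 10·log₁₀ of that is 41.799 dB.
L_p = 102 − 41.799 = 60.20 dB.

60.2 dB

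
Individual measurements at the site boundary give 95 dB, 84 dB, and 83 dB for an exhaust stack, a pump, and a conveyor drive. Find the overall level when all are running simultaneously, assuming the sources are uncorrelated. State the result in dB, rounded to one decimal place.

For uncorrelated sources the intensities add, so convert each level to linear form, sum, and take 10·log₁₀ of the total.
Σ 10^(L/10) = 10^(95/10) + 10^(84/10) + 10^(83/10) = 3.613e+09.
L_total = 10·log₁₀(3.613e+09) = 95.58 dB.

95.6 dB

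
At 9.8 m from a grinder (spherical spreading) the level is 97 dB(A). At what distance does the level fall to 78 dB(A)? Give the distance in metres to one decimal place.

For a point source L₁ − L₂ = 20·log₁₀(r₂/r₁), so r₂ = r₁·10^((L₁−L₂)/20).
r₂ = 9.8·10^((97−78)/20) = 9.8·10^(19.0/20) = 87.34 m.

87.3 m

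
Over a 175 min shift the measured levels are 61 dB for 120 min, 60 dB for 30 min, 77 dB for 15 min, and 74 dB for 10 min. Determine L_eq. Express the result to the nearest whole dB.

Weight each interval's intensity by its duration and average over T = 175 min:
Σ tᵢ·10^(Lᵢ/10) = 120·10^(61/10) + 30·10^(60/10) + 15·10^(77/10) + 10·10^(74/10) = 1.184e+09.
L_eq = 10·log₁₀(1.184e+09/175) = 68.30 dB.

68 dB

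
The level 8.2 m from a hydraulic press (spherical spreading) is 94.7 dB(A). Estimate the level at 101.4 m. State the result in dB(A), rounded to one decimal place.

72.9 dB(A)

Point-source attenuation: ΔL = 20·log₁₀(r₂/r₁) = 20·log₁₀(101.4/8.2) = 21.844 dB.
L₂ = 94.7 − 20·log₁₀(101.4/8.2) = 94.7 − 21.844 = 72.86 dB(A).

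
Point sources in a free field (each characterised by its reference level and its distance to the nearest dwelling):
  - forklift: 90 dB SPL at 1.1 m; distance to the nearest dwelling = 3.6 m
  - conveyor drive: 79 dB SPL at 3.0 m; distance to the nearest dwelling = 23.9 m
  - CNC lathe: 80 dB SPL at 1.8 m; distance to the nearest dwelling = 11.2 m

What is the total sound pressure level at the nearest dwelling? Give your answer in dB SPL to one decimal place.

79.9 dB SPL

First find each source's level at the receiver (point-source: −20·log₁₀(r/r_ref)), then combine on an intensity basis.
forklift: 90 − 20·log₁₀(3.6/1.1) = 90 − 10.30 = 79.70 dB SPL.
conveyor drive: 79 − 20·log₁₀(23.9/3.0) = 79 − 18.03 = 60.97 dB SPL.
CNC lathe: 80 − 20·log₁₀(11.2/1.8) = 80 − 15.88 = 64.12 dB SPL.
Σ 10^(L/10) = 9.720e+07 → L_total = 10·log₁₀(9.720e+07) = 79.88 dB SPL.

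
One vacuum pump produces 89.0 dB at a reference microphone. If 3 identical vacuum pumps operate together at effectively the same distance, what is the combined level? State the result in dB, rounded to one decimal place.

With 3 equal, uncorrelated contributions the intensity is 3× that of one unit, giving a rise of 10·log₁₀ 3.
L_total = 89.0 + 10·log₁₀(3) = 89.0 + 4.771 = 93.77 dB.

93.8 dB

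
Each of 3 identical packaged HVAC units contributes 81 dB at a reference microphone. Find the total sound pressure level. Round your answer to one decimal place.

85.8 dB

L_total = L₁ + 10·log₁₀ N for N identical incoherent sources.
L_total = 81 + 10·log₁₀(3) = 81 + 4.771 = 85.77 dB.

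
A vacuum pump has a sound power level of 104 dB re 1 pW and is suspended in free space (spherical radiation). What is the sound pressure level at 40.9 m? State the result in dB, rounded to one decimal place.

L_p = L_w − 10·log₁₀(4π·r²) with r = 40.9 m.
4π·r² = 2.102e+04 m², 10·log₁₀ of that is 43.227 dB.
L_p = 104 − 43.227 = 60.77 dB.

60.8 dB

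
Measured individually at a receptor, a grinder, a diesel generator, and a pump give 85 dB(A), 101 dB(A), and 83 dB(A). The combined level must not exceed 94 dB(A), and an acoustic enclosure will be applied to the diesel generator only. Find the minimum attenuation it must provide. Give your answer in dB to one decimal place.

Everything except the diesel generator sums to 10^(85/10) + 10^(83/10) = 5.158e+08 in linear terms, 87.12 dB(A).
To meet 94 dB(A) overall, the treated diesel generator may contribute at most 10^(94/10) − 5.158e+08 = 1.996e+09, i.e. 93.00 dB(A).
So the diesel generator must be reduced from 101 to 93.00 dB(A): IL = 8.00 dB.

8.0 dB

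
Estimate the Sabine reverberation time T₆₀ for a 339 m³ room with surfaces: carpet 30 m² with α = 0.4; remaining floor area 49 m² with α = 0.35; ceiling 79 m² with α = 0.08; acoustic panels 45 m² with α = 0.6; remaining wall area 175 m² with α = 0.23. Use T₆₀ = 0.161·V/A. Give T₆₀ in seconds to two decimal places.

Summing Sᵢαᵢ: 30·0.4 + 49·0.35 + 79·0.08 + 45·0.6 + 175·0.23 = 102.72 m².
T₆₀ = 0.161·V/A = 0.161·339/102.72 = 0.531 s.

0.53 s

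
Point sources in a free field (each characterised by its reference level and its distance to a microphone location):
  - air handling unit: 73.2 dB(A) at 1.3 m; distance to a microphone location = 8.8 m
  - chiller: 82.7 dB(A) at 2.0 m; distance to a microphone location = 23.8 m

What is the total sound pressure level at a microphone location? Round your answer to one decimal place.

62.5 dB(A)

First find each source's level at the receiver (point-source: −20·log₁₀(r/r_ref)), then combine on an intensity basis.
air handling unit: 73.2 − 20·log₁₀(8.8/1.3) = 73.2 − 16.61 = 56.59 dB(A).
chiller: 82.7 − 20·log₁₀(23.8/2.0) = 82.7 − 21.51 = 61.19 dB(A).
Σ 10^(L/10) = 1.771e+06 → L_total = 10·log₁₀(1.771e+06) = 62.48 dB(A).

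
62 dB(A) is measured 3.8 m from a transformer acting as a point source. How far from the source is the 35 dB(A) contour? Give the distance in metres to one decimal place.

The 27.0 dB drop corresponds to a distance ratio of 10^(27.0/20) for a point source.
r₂ = 3.8·10^((62−35)/20) = 3.8·10^(27.0/20) = 85.07 m.

85.1 m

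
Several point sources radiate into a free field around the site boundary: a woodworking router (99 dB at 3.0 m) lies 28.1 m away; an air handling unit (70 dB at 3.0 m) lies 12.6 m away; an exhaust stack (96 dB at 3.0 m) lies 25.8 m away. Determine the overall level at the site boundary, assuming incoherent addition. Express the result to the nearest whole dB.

82 dB

Propagate each source to the receiver with L = L_ref − 20·log₁₀(r/r_ref), then add intensities.
woodworking router: 99 − 20·log₁₀(28.1/3.0) = 99 − 19.43 = 79.57 dB.
air handling unit: 70 − 20·log₁₀(12.6/3.0) = 70 − 12.46 = 57.54 dB.
exhaust stack: 96 − 20·log₁₀(25.8/3.0) = 96 − 18.69 = 77.31 dB.
Σ 10^(L/10) = 1.449e+08 → L_total = 10·log₁₀(1.449e+08) = 81.61 dB.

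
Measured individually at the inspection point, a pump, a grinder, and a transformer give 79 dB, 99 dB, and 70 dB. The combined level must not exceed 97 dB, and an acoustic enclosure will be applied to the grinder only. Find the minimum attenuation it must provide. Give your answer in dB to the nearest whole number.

Fixed contribution from the other sources: Σ 10^(L/10) = 10^(79/10) + 10^(70/10) = 8.943e+07 (79.51 dB).
The limit corresponds to 10^(97/10) = 5.012e+09; subtracting the fixed part leaves 4.922e+09 for the grinder, i.e. 96.92 dB.
So the grinder must be reduced from 99 to 96.92 dB: IL = 2.08 dB.

2 dB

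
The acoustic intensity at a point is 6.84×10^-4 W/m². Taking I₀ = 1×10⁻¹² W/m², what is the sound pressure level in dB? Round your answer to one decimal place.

88.4 dB

L = 10·log₁₀(I/I₀) = 10·log₁₀(6.84×10^-4/10⁻¹²) = 10·log₁₀(6.84×10^8).
L = 10·(0.8351 + 8) = 88.35 dB.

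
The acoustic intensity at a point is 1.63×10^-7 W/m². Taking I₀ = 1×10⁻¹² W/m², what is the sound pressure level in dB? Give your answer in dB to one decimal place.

52.1 dB

Dividing by I₀ shifts the exponent by 12: I/I₀ = 1.63×10^5.
L = 10·(0.2122 + 5) = 52.12 dB.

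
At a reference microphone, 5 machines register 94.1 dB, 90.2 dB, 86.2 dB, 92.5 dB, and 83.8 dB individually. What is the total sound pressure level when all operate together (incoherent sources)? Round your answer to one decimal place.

Incoherent sources combine by intensity addition: L_total = 10·log₁₀(Σ 10^(L_i/10)).
Σ 10^(L/10) = 10^(94.1/10) + 10^(90.2/10) + 10^(86.2/10) + 10^(92.5/10) + 10^(83.8/10) = 6.053e+09.
L_total = 10·log₁₀(6.053e+09) = 97.82 dB.

97.8 dB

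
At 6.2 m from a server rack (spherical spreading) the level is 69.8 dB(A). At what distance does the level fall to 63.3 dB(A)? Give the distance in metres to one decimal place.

The 6.5 dB drop corresponds to a distance ratio of 10^(6.5/20) for a point source.
r₂ = 6.2·10^((69.8−63.3)/20) = 6.2·10^(6.5/20) = 13.10 m.

13.1 m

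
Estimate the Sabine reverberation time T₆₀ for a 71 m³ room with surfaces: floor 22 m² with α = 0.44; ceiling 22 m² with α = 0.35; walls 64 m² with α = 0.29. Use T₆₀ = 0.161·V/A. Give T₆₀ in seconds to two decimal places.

Total absorption A = 22·0.44 + 22·0.35 + 64·0.29 = 35.94 m² sabins.
T₆₀ = 0.161 × 71 / 35.94 = 0.318 s.

0.32 s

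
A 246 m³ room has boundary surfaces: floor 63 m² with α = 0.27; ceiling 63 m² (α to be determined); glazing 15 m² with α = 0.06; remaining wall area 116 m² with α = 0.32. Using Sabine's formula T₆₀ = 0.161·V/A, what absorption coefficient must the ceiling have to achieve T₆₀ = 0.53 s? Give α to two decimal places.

0.31

A = 0.161·V/T₆₀ = 0.161·246/0.53 = 74.73 m² sabins.
Absorption from the other surfaces = 63·0.27 + 15·0.06 + 116·0.32 = 55.03 m², so the ceiling must supply 19.70 m² over 63 m².
α = 19.70/63 = 0.313.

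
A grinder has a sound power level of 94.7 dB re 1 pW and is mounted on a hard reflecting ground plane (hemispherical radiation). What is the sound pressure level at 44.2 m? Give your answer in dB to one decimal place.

The power spreads over a hemisphere of area 2π·r², so L_p = L_w − 10·log₁₀(2π·r²).
2π·r² = 1.228e+04 m², 10·log₁₀ of that is 40.890 dB.
L_p = 94.7 − 40.890 = 53.81 dB.

53.8 dB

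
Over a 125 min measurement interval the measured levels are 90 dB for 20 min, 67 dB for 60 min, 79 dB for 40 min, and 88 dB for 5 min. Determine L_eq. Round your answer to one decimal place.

The energy average is taken in the linear domain: L_eq = 10·log₁₀[(Σ tᵢ·10^(Lᵢ/10))/T], T = 125 min.
Σ tᵢ·10^(Lᵢ/10) = 20·10^(90/10) + 60·10^(67/10) + 40·10^(79/10) + 5·10^(88/10) = 2.663e+10.
L_eq = 10·log₁₀(2.663e+10/125) = 83.29 dB.

83.3 dB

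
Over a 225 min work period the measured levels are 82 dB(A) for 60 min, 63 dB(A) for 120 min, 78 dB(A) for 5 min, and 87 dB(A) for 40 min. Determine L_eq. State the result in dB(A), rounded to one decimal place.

81.3 dB(A)

Weight each interval's intensity by its duration and average over T = 225 min:
Σ tᵢ·10^(Lᵢ/10) = 60·10^(82/10) + 120·10^(63/10) + 5·10^(78/10) + 40·10^(87/10) = 3.011e+10.
L_eq = 10·log₁₀(3.011e+10/225) = 81.27 dB(A).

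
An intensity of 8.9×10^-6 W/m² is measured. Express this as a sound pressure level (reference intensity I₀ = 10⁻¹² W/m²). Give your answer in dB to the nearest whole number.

Dividing by I₀ shifts the exponent by 12: I/I₀ = 8.9×10^6.
L = 10·(0.9494 + 6) = 69.49 dB.

69 dB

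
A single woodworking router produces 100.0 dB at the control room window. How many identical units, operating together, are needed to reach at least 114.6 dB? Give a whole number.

N identical sources give L₁ + 10·log₁₀ N, so require 10·log₁₀ N ≥ 114.6 − 100.0 = 14.6 dB.
N ≥ 10^(14.6/10) = 28.840, so N = 29.

29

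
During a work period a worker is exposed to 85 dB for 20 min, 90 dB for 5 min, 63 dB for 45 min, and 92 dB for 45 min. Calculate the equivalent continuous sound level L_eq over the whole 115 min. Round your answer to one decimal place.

88.6 dB

The energy average is taken in the linear domain: L_eq = 10·log₁₀[(Σ tᵢ·10^(Lᵢ/10))/T], T = 115 min.
Σ tᵢ·10^(Lᵢ/10) = 20·10^(85/10) + 5·10^(90/10) + 45·10^(63/10) + 45·10^(92/10) = 8.273e+10.
L_eq = 10·log₁₀(8.273e+10/115) = 88.57 dB.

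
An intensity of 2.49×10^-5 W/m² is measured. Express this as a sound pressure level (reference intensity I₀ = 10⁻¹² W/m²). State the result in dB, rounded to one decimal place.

Dividing by I₀ shifts the exponent by 12: I/I₀ = 2.49×10^7.
L = 10·(0.3962 + 7) = 73.96 dB.

74.0 dB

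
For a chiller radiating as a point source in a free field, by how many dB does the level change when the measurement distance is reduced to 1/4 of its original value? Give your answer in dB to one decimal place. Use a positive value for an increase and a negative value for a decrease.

With spherical spreading the level changes by −20·log₁₀(r₂/r₁).
ΔL = −20·log₁₀(0.25) = +12.04 dB.

+12.0 dB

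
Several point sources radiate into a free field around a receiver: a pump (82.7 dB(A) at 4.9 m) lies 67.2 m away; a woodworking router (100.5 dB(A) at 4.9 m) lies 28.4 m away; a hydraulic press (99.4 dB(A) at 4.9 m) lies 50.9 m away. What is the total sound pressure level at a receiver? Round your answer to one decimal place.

86.2 dB(A)

Propagate each source to the receiver with L = L_ref − 20·log₁₀(r/r_ref), then add intensities.
pump: 82.7 − 20·log₁₀(67.2/4.9) = 82.7 − 22.74 = 59.96 dB(A).
woodworking router: 100.5 − 20·log₁₀(28.4/4.9) = 100.5 − 15.26 = 85.24 dB(A).
hydraulic press: 99.4 − 20·log₁₀(50.9/4.9) = 99.4 − 20.33 = 79.07 dB(A).
Σ 10^(L/10) = 4.157e+08 → L_total = 10·log₁₀(4.157e+08) = 86.19 dB(A).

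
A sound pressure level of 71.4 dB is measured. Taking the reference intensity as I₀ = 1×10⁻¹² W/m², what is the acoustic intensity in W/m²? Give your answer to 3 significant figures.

1.38e-05 W/m²

I/I₀ = 10^(71.4/10) = 1.38e+07, so I = 1.38e+07 × 10⁻¹² W/m².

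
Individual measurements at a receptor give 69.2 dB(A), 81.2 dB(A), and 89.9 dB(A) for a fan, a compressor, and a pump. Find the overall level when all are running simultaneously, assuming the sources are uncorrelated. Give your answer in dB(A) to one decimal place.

Incoherent sources combine by intensity addition: L_total = 10·log₁₀(Σ 10^(L_i/10)).
Σ 10^(L/10) = 10^(69.2/10) + 10^(81.2/10) + 10^(89.9/10) = 1.117e+09.
L_total = 10·log₁₀(1.117e+09) = 90.48 dB(A).

90.5 dB(A)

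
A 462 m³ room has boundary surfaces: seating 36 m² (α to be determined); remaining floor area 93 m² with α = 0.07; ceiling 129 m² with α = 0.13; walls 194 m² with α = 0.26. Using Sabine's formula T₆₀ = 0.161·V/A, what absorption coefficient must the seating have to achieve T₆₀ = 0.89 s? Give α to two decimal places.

A = 0.161·V/T₆₀ = 0.161·462/0.89 = 83.58 m² sabins.
Absorption from the other surfaces = 93·0.07 + 129·0.13 + 194·0.26 = 73.72 m², so the seating must supply 9.86 m² over 36 m².
α = 9.86/36 = 0.274.

0.27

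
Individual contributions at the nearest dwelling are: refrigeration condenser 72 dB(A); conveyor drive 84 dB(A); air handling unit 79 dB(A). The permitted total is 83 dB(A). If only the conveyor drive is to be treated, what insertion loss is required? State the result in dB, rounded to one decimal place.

The untreated sources together contribute 10^(72/10) + 10^(79/10) = 9.528e+07, i.e. 79.79 dB(A).
To meet 83 dB(A) overall, the treated conveyor drive may contribute at most 10^(83/10) − 9.528e+07 = 1.042e+08, i.e. 80.18 dB(A).
So the conveyor drive must be reduced from 84 to 80.18 dB(A): IL = 3.82 dB.

3.8 dB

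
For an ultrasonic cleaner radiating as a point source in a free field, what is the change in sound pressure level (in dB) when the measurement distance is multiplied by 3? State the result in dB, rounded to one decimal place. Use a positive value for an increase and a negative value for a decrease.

-9.5 dB

Point-source spreading: ΔL = −20·log₁₀(r₂/r₁).
ΔL = −20·log₁₀(3) = -9.54 dB.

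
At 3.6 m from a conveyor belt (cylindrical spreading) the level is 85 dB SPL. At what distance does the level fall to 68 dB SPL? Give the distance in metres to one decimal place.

For a line source L₁ − L₂ = 10·log₁₀(r₂/r₁), so r₂ = r₁·10^((L₁−L₂)/10).
r₂ = 3.6·10^((85−68)/10) = 3.6·10^(17.0/10) = 180.43 m.

180.4 m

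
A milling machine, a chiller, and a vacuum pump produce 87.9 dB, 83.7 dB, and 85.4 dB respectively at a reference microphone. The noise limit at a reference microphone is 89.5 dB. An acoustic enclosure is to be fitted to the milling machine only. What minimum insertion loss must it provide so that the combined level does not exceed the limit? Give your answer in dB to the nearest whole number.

3 dB

The untreated sources together contribute 10^(83.7/10) + 10^(85.4/10) = 5.812e+08, i.e. 87.64 dB.
The limit corresponds to 10^(89.5/10) = 8.913e+08; subtracting the fixed part leaves 3.101e+08 for the milling machine, i.e. 84.91 dB.
Required insertion loss = 87.9 − 84.91 = 2.99 dB.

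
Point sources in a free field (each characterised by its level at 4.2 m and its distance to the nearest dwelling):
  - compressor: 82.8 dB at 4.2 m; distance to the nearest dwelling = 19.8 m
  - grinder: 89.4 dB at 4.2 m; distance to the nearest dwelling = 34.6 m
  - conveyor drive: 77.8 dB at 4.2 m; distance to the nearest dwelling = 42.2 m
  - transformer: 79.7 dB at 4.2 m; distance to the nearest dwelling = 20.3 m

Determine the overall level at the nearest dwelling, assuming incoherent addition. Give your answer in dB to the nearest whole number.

74 dB

Propagate each source to the receiver with L = L_ref − 20·log₁₀(r/r_ref), then add intensities.
compressor: 82.8 − 20·log₁₀(19.8/4.2) = 82.8 − 13.47 = 69.33 dB.
grinder: 89.4 − 20·log₁₀(34.6/4.2) = 89.4 − 18.32 = 71.08 dB.
conveyor drive: 77.8 − 20·log₁₀(42.2/4.2) = 77.8 − 20.04 = 57.76 dB.
transformer: 79.7 − 20·log₁₀(20.3/4.2) = 79.7 − 13.68 = 66.02 dB.
Σ 10^(L/10) = 2.600e+07 → L_total = 10·log₁₀(2.600e+07) = 74.15 dB.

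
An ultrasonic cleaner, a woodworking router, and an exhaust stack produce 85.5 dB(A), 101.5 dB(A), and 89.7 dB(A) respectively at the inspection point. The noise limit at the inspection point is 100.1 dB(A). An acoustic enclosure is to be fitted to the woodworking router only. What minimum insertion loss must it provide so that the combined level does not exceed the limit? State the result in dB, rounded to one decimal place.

Fixed contribution from the other sources: Σ 10^(L/10) = 10^(85.5/10) + 10^(89.7/10) = 1.288e+09 (91.10 dB(A)).
To meet 100.1 dB(A) overall, the treated woodworking router may contribute at most 10^(100.1/10) − 1.288e+09 = 8.945e+09, i.e. 99.52 dB(A).
So the woodworking router must be reduced from 101.5 to 99.52 dB(A): IL = 1.98 dB.

2.0 dB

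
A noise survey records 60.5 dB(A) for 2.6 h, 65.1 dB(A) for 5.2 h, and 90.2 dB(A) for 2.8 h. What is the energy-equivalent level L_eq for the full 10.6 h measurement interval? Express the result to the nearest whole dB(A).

84 dB(A)

Weight each interval's intensity by its duration and average over T = 10.6 h:
Σ tᵢ·10^(Lᵢ/10) = 2.6·10^(60.5/10) + 5.2·10^(65.1/10) + 2.8·10^(90.2/10) = 2.952e+09.
L_eq = 10·log₁₀(2.952e+09/10.6) = 84.45 dB(A).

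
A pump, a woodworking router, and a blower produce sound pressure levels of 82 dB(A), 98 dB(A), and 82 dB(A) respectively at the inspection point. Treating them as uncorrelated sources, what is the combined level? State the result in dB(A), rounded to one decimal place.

98.2 dB(A)

Incoherent sources combine by intensity addition: L_total = 10·log₁₀(Σ 10^(L_i/10)).
Σ 10^(L/10) = 10^(82/10) + 10^(98/10) + 10^(82/10) = 6.627e+09.
L_total = 10·log₁₀(6.627e+09) = 98.21 dB(A).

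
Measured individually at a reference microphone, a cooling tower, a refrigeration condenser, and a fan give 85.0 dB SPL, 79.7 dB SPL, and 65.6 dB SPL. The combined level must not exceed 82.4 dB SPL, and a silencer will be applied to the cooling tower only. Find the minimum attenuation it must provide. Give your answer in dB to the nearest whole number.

Fixed contribution from the other sources: Σ 10^(L/10) = 10^(79.7/10) + 10^(65.6/10) = 9.696e+07 (79.87 dB SPL).
The limit corresponds to 10^(82.4/10) = 1.738e+08; subtracting the fixed part leaves 7.682e+07 for the cooling tower, i.e. 78.85 dB SPL.
Required insertion loss = 85.0 − 78.85 = 6.15 dB.

6 dB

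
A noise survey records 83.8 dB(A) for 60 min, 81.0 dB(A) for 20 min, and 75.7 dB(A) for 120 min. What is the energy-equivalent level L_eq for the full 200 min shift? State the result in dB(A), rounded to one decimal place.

80.3 dB(A)

L_eq = 10·log₁₀[(1/T)·Σ tᵢ·10^(Lᵢ/10)] with T = 200 min.
Σ tᵢ·10^(Lᵢ/10) = 60·10^(83.8/10) + 20·10^(81.0/10) + 120·10^(75.7/10) = 2.137e+10.
L_eq = 10·log₁₀(2.137e+10/200) = 80.29 dB(A).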